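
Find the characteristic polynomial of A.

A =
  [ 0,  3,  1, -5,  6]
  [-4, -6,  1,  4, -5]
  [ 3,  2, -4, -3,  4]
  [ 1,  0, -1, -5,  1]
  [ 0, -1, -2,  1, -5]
x^5 + 20*x^4 + 160*x^3 + 640*x^2 + 1280*x + 1024

Expanding det(x·I − A) (e.g. by cofactor expansion or by noting that A is similar to its Jordan form J, which has the same characteristic polynomial as A) gives
  χ_A(x) = x^5 + 20*x^4 + 160*x^3 + 640*x^2 + 1280*x + 1024
which factors as (x + 4)^5. The eigenvalues (with algebraic multiplicities) are λ = -4 with multiplicity 5.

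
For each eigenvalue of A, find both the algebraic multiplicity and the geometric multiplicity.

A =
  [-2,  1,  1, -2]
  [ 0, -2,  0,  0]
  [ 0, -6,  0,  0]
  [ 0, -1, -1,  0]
λ = -2: alg = 2, geom = 2; λ = 0: alg = 2, geom = 1

Step 1 — factor the characteristic polynomial to read off the algebraic multiplicities:
  χ_A(x) = x^2*(x + 2)^2

Step 2 — compute geometric multiplicities via the rank-nullity identity g(λ) = n − rank(A − λI):
  rank(A − (-2)·I) = 2, so dim ker(A − (-2)·I) = n − 2 = 2
  rank(A − (0)·I) = 3, so dim ker(A − (0)·I) = n − 3 = 1

Summary:
  λ = -2: algebraic multiplicity = 2, geometric multiplicity = 2
  λ = 0: algebraic multiplicity = 2, geometric multiplicity = 1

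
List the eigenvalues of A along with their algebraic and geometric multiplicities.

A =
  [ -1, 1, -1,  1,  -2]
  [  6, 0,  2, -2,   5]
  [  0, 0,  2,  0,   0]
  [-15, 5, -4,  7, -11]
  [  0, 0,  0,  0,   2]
λ = 2: alg = 5, geom = 2

Step 1 — factor the characteristic polynomial to read off the algebraic multiplicities:
  χ_A(x) = (x - 2)^5

Step 2 — compute geometric multiplicities via the rank-nullity identity g(λ) = n − rank(A − λI):
  rank(A − (2)·I) = 3, so dim ker(A − (2)·I) = n − 3 = 2

Summary:
  λ = 2: algebraic multiplicity = 5, geometric multiplicity = 2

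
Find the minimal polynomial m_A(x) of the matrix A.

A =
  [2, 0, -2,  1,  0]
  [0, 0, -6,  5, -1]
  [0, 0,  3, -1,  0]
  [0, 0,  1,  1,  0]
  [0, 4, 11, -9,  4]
x^3 - 6*x^2 + 12*x - 8

The characteristic polynomial is χ_A(x) = (x - 2)^5, so the eigenvalues are known. The minimal polynomial is
  m_A(x) = Π_λ (x − λ)^{k_λ}
where k_λ is the size of the *largest* Jordan block for λ (equivalently, the smallest k with (A − λI)^k v = 0 for every generalised eigenvector v of λ).

  λ = 2: largest Jordan block has size 3, contributing (x − 2)^3

So m_A(x) = (x - 2)^3 = x^3 - 6*x^2 + 12*x - 8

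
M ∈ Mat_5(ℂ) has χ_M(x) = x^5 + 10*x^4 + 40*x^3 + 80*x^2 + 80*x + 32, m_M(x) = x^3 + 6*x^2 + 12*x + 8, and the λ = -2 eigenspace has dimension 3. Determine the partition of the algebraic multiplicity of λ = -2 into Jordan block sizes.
Block sizes for λ = -2: [3, 1, 1]

Step 1 — from the characteristic polynomial, algebraic multiplicity of λ = -2 is 5. From dim ker(M − (-2)·I) = 3, there are exactly 3 Jordan blocks for λ = -2.
Step 2 — from the minimal polynomial, the factor (x + 2)^3 tells us the largest block for λ = -2 has size 3.
Step 3 — with total size 5, 3 blocks, and largest block 3, the block sizes (in nonincreasing order) are [3, 1, 1].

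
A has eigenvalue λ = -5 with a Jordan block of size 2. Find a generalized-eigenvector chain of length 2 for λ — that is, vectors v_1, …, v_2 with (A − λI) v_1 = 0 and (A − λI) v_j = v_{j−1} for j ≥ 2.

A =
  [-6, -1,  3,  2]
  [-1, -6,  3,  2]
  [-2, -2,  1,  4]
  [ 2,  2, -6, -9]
A Jordan chain for λ = -5 of length 2:
v_1 = (-1, -1, -2, 2)ᵀ
v_2 = (1, 0, 0, 0)ᵀ

Let N = A − (-5)·I. We want v_2 with N^2 v_2 = 0 but N^1 v_2 ≠ 0; then v_{j-1} := N · v_j for j = 2, …, 2.

Pick v_2 = (1, 0, 0, 0)ᵀ.
Then v_1 = N · v_2 = (-1, -1, -2, 2)ᵀ.

Sanity check: (A − (-5)·I) v_1 = (0, 0, 0, 0)ᵀ = 0. ✓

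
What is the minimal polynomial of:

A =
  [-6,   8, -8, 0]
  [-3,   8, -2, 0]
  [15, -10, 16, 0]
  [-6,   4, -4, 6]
x^2 - 12*x + 36

The characteristic polynomial is χ_A(x) = (x - 6)^4, so the eigenvalues are known. The minimal polynomial is
  m_A(x) = Π_λ (x − λ)^{k_λ}
where k_λ is the size of the *largest* Jordan block for λ (equivalently, the smallest k with (A − λI)^k v = 0 for every generalised eigenvector v of λ).

  λ = 6: largest Jordan block has size 2, contributing (x − 6)^2

So m_A(x) = (x - 6)^2 = x^2 - 12*x + 36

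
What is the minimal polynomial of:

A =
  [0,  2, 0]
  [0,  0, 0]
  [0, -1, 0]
x^2

The characteristic polynomial is χ_A(x) = x^3, so the eigenvalues are known. The minimal polynomial is
  m_A(x) = Π_λ (x − λ)^{k_λ}
where k_λ is the size of the *largest* Jordan block for λ (equivalently, the smallest k with (A − λI)^k v = 0 for every generalised eigenvector v of λ).

  λ = 0: largest Jordan block has size 2, contributing (x − 0)^2

So m_A(x) = x^2 = x^2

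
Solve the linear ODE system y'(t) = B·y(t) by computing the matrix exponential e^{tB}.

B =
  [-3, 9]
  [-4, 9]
e^{tB} =
  [-6*t*exp(3*t) + exp(3*t), 9*t*exp(3*t)]
  [-4*t*exp(3*t), 6*t*exp(3*t) + exp(3*t)]

Strategy: write B = P · J · P⁻¹ where J is a Jordan canonical form, so e^{tB} = P · e^{tJ} · P⁻¹, and e^{tJ} can be computed block-by-block.

B has Jordan form
J =
  [3, 1]
  [0, 3]
(up to reordering of blocks).

Per-block formulas:
  For a 2×2 Jordan block J_2(3): exp(t · J_2(3)) = e^(3t)·(I + t·N), where N is the 2×2 nilpotent shift.

After assembling e^{tJ} and conjugating by P, we get:

e^{tB} =
  [-6*t*exp(3*t) + exp(3*t), 9*t*exp(3*t)]
  [-4*t*exp(3*t), 6*t*exp(3*t) + exp(3*t)]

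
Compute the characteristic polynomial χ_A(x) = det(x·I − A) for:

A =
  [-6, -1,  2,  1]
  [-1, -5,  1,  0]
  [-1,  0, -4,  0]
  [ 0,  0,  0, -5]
x^4 + 20*x^3 + 150*x^2 + 500*x + 625

Expanding det(x·I − A) (e.g. by cofactor expansion or by noting that A is similar to its Jordan form J, which has the same characteristic polynomial as A) gives
  χ_A(x) = x^4 + 20*x^3 + 150*x^2 + 500*x + 625
which factors as (x + 5)^4. The eigenvalues (with algebraic multiplicities) are λ = -5 with multiplicity 4.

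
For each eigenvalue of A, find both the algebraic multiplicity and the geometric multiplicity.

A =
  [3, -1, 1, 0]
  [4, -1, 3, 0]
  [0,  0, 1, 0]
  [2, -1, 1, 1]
λ = 1: alg = 4, geom = 2

Step 1 — factor the characteristic polynomial to read off the algebraic multiplicities:
  χ_A(x) = (x - 1)^4

Step 2 — compute geometric multiplicities via the rank-nullity identity g(λ) = n − rank(A − λI):
  rank(A − (1)·I) = 2, so dim ker(A − (1)·I) = n − 2 = 2

Summary:
  λ = 1: algebraic multiplicity = 4, geometric multiplicity = 2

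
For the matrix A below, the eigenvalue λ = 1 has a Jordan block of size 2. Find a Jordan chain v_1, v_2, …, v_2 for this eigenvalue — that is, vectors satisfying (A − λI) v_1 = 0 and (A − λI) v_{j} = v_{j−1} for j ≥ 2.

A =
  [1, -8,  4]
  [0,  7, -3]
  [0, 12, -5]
A Jordan chain for λ = 1 of length 2:
v_1 = (-8, 6, 12)ᵀ
v_2 = (0, 1, 0)ᵀ

Let N = A − (1)·I. We want v_2 with N^2 v_2 = 0 but N^1 v_2 ≠ 0; then v_{j-1} := N · v_j for j = 2, …, 2.

Pick v_2 = (0, 1, 0)ᵀ.
Then v_1 = N · v_2 = (-8, 6, 12)ᵀ.

Sanity check: (A − (1)·I) v_1 = (0, 0, 0)ᵀ = 0. ✓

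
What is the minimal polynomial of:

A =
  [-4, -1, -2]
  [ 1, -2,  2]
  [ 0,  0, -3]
x^2 + 6*x + 9

The characteristic polynomial is χ_A(x) = (x + 3)^3, so the eigenvalues are known. The minimal polynomial is
  m_A(x) = Π_λ (x − λ)^{k_λ}
where k_λ is the size of the *largest* Jordan block for λ (equivalently, the smallest k with (A − λI)^k v = 0 for every generalised eigenvector v of λ).

  λ = -3: largest Jordan block has size 2, contributing (x + 3)^2

So m_A(x) = (x + 3)^2 = x^2 + 6*x + 9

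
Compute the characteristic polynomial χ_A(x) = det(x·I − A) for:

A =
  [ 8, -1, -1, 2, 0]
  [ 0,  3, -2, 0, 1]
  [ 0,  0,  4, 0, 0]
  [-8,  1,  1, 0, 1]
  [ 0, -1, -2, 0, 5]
x^5 - 20*x^4 + 160*x^3 - 640*x^2 + 1280*x - 1024

Expanding det(x·I − A) (e.g. by cofactor expansion or by noting that A is similar to its Jordan form J, which has the same characteristic polynomial as A) gives
  χ_A(x) = x^5 - 20*x^4 + 160*x^3 - 640*x^2 + 1280*x - 1024
which factors as (x - 4)^5. The eigenvalues (with algebraic multiplicities) are λ = 4 with multiplicity 5.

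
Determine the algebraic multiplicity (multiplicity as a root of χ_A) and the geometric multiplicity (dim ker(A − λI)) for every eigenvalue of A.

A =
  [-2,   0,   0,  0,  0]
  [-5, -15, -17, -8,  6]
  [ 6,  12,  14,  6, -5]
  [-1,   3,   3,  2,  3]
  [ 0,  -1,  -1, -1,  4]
λ = -2: alg = 1, geom = 1; λ = -1: alg = 1, geom = 1; λ = 2: alg = 3, geom = 1

Step 1 — factor the characteristic polynomial to read off the algebraic multiplicities:
  χ_A(x) = (x - 2)^3*(x + 1)*(x + 2)

Step 2 — compute geometric multiplicities via the rank-nullity identity g(λ) = n − rank(A − λI):
  rank(A − (-2)·I) = 4, so dim ker(A − (-2)·I) = n − 4 = 1
  rank(A − (-1)·I) = 4, so dim ker(A − (-1)·I) = n − 4 = 1
  rank(A − (2)·I) = 4, so dim ker(A − (2)·I) = n − 4 = 1

Summary:
  λ = -2: algebraic multiplicity = 1, geometric multiplicity = 1
  λ = -1: algebraic multiplicity = 1, geometric multiplicity = 1
  λ = 2: algebraic multiplicity = 3, geometric multiplicity = 1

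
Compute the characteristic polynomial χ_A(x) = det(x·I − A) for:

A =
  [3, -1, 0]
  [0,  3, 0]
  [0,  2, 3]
x^3 - 9*x^2 + 27*x - 27

Expanding det(x·I − A) (e.g. by cofactor expansion or by noting that A is similar to its Jordan form J, which has the same characteristic polynomial as A) gives
  χ_A(x) = x^3 - 9*x^2 + 27*x - 27
which factors as (x - 3)^3. The eigenvalues (with algebraic multiplicities) are λ = 3 with multiplicity 3.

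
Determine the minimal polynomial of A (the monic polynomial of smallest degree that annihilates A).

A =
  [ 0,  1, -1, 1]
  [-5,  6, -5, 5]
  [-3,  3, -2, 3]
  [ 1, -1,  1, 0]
x^2 - 2*x + 1

The characteristic polynomial is χ_A(x) = (x - 1)^4, so the eigenvalues are known. The minimal polynomial is
  m_A(x) = Π_λ (x − λ)^{k_λ}
where k_λ is the size of the *largest* Jordan block for λ (equivalently, the smallest k with (A − λI)^k v = 0 for every generalised eigenvector v of λ).

  λ = 1: largest Jordan block has size 2, contributing (x − 1)^2

So m_A(x) = (x - 1)^2 = x^2 - 2*x + 1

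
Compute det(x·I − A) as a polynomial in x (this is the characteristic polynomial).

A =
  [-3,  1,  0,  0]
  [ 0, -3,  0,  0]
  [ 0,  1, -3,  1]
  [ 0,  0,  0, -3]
x^4 + 12*x^3 + 54*x^2 + 108*x + 81

Expanding det(x·I − A) (e.g. by cofactor expansion or by noting that A is similar to its Jordan form J, which has the same characteristic polynomial as A) gives
  χ_A(x) = x^4 + 12*x^3 + 54*x^2 + 108*x + 81
which factors as (x + 3)^4. The eigenvalues (with algebraic multiplicities) are λ = -3 with multiplicity 4.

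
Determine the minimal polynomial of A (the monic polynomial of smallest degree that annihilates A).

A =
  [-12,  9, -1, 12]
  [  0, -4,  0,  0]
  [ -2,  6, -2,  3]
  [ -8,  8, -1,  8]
x^4 + 10*x^3 + 33*x^2 + 40*x + 16

The characteristic polynomial is χ_A(x) = (x + 1)^2*(x + 4)^2, so the eigenvalues are known. The minimal polynomial is
  m_A(x) = Π_λ (x − λ)^{k_λ}
where k_λ is the size of the *largest* Jordan block for λ (equivalently, the smallest k with (A − λI)^k v = 0 for every generalised eigenvector v of λ).

  λ = -4: largest Jordan block has size 2, contributing (x + 4)^2
  λ = -1: largest Jordan block has size 2, contributing (x + 1)^2

So m_A(x) = (x + 1)^2*(x + 4)^2 = x^4 + 10*x^3 + 33*x^2 + 40*x + 16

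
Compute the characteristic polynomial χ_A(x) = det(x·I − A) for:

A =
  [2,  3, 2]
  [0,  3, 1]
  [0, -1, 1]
x^3 - 6*x^2 + 12*x - 8

Expanding det(x·I − A) (e.g. by cofactor expansion or by noting that A is similar to its Jordan form J, which has the same characteristic polynomial as A) gives
  χ_A(x) = x^3 - 6*x^2 + 12*x - 8
which factors as (x - 2)^3. The eigenvalues (with algebraic multiplicities) are λ = 2 with multiplicity 3.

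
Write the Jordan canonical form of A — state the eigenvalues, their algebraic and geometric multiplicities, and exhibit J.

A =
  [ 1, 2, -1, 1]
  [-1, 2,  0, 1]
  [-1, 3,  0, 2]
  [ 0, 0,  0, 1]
J_3(1) ⊕ J_1(1)

The characteristic polynomial is
  det(x·I − A) = x^4 - 4*x^3 + 6*x^2 - 4*x + 1 = (x - 1)^4

Eigenvalues and multiplicities (the geometric multiplicity of λ is n − rank(A − λI), which equals the number of Jordan blocks for λ):
  λ = 1: algebraic multiplicity = 4, geometric multiplicity = 2

Determining the block sizes for each eigenvalue:
  λ = 1: with am = 4 and gm = 2, the partition is not yet determined (e.g. several partitions of 4 into 2 parts exist). Let N = A − (1)·I. Computing rank(N^1) = 2, rank(N^2) = 1, rank(N^3) = 0; the number of blocks of size ≥ j is rank(N^{j−1}) − rank(N^j), giving [2, 1, 1]. So we have 1 block(s) of size 3, 1 block(s) of size 1 → block sizes [3, 1]

Assembling the blocks gives a Jordan form
J =
  [1, 1, 0, 0]
  [0, 1, 1, 0]
  [0, 0, 1, 0]
  [0, 0, 0, 1]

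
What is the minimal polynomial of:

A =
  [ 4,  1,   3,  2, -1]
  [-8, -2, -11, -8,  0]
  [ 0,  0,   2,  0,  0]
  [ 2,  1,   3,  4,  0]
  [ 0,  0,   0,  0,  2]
x^3 - 6*x^2 + 12*x - 8

The characteristic polynomial is χ_A(x) = (x - 2)^5, so the eigenvalues are known. The minimal polynomial is
  m_A(x) = Π_λ (x − λ)^{k_λ}
where k_λ is the size of the *largest* Jordan block for λ (equivalently, the smallest k with (A − λI)^k v = 0 for every generalised eigenvector v of λ).

  λ = 2: largest Jordan block has size 3, contributing (x − 2)^3

So m_A(x) = (x - 2)^3 = x^3 - 6*x^2 + 12*x - 8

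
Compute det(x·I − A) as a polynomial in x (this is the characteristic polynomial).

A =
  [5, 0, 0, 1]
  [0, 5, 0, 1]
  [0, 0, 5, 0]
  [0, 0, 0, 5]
x^4 - 20*x^3 + 150*x^2 - 500*x + 625

Expanding det(x·I − A) (e.g. by cofactor expansion or by noting that A is similar to its Jordan form J, which has the same characteristic polynomial as A) gives
  χ_A(x) = x^4 - 20*x^3 + 150*x^2 - 500*x + 625
which factors as (x - 5)^4. The eigenvalues (with algebraic multiplicities) are λ = 5 with multiplicity 4.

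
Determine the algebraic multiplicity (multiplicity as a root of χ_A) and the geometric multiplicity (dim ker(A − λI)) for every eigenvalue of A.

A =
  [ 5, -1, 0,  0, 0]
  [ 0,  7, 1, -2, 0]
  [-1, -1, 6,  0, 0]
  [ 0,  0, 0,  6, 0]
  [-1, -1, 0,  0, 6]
λ = 6: alg = 5, geom = 3

Step 1 — factor the characteristic polynomial to read off the algebraic multiplicities:
  χ_A(x) = (x - 6)^5

Step 2 — compute geometric multiplicities via the rank-nullity identity g(λ) = n − rank(A − λI):
  rank(A − (6)·I) = 2, so dim ker(A − (6)·I) = n − 2 = 3

Summary:
  λ = 6: algebraic multiplicity = 5, geometric multiplicity = 3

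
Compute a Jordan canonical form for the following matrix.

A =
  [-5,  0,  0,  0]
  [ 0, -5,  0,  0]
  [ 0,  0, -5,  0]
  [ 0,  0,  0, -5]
J_1(-5) ⊕ J_1(-5) ⊕ J_1(-5) ⊕ J_1(-5)

The characteristic polynomial is
  det(x·I − A) = x^4 + 20*x^3 + 150*x^2 + 500*x + 625 = (x + 5)^4

Eigenvalues and multiplicities (the geometric multiplicity of λ is n − rank(A − λI), which equals the number of Jordan blocks for λ):
  λ = -5: algebraic multiplicity = 4, geometric multiplicity = 4

Determining the block sizes for each eigenvalue:
  λ = -5: gm = am = 4, so every block has size 1 → block sizes [1, 1, 1, 1]

Assembling the blocks gives a Jordan form
J =
  [-5,  0,  0,  0]
  [ 0, -5,  0,  0]
  [ 0,  0, -5,  0]
  [ 0,  0,  0, -5]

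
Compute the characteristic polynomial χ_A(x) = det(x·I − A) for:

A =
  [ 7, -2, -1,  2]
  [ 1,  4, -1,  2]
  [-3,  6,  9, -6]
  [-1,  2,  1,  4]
x^4 - 24*x^3 + 216*x^2 - 864*x + 1296

Expanding det(x·I − A) (e.g. by cofactor expansion or by noting that A is similar to its Jordan form J, which has the same characteristic polynomial as A) gives
  χ_A(x) = x^4 - 24*x^3 + 216*x^2 - 864*x + 1296
which factors as (x - 6)^4. The eigenvalues (with algebraic multiplicities) are λ = 6 with multiplicity 4.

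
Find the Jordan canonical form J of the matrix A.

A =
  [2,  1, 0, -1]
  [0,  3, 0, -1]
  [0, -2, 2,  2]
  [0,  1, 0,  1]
J_2(2) ⊕ J_1(2) ⊕ J_1(2)

The characteristic polynomial is
  det(x·I − A) = x^4 - 8*x^3 + 24*x^2 - 32*x + 16 = (x - 2)^4

Eigenvalues and multiplicities (the geometric multiplicity of λ is n − rank(A − λI), which equals the number of Jordan blocks for λ):
  λ = 2: algebraic multiplicity = 4, geometric multiplicity = 3

Determining the block sizes for each eigenvalue:
  λ = 2: 3 blocks summing to 4 forces exactly one block of size 2 and the rest size 1 → block sizes [2, 1, 1]

Assembling the blocks gives a Jordan form
J =
  [2, 1, 0, 0]
  [0, 2, 0, 0]
  [0, 0, 2, 0]
  [0, 0, 0, 2]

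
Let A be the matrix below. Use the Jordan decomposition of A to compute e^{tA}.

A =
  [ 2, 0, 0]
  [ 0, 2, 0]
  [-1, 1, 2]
e^{tA} =
  [exp(2*t), 0, 0]
  [0, exp(2*t), 0]
  [-t*exp(2*t), t*exp(2*t), exp(2*t)]

Strategy: write A = P · J · P⁻¹ where J is a Jordan canonical form, so e^{tA} = P · e^{tJ} · P⁻¹, and e^{tJ} can be computed block-by-block.

A has Jordan form
J =
  [2, 1, 0]
  [0, 2, 0]
  [0, 0, 2]
(up to reordering of blocks).

Per-block formulas:
  For a 1×1 block at λ = 2: exp(t · [2]) = [e^(2t)].
  For a 2×2 Jordan block J_2(2): exp(t · J_2(2)) = e^(2t)·(I + t·N), where N is the 2×2 nilpotent shift.

After assembling e^{tJ} and conjugating by P, we get:

e^{tA} =
  [exp(2*t), 0, 0]
  [0, exp(2*t), 0]
  [-t*exp(2*t), t*exp(2*t), exp(2*t)]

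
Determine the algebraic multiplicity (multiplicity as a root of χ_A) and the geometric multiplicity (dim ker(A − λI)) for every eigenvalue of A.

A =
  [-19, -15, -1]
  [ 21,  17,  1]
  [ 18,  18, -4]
λ = -4: alg = 2, geom = 1; λ = 2: alg = 1, geom = 1

Step 1 — factor the characteristic polynomial to read off the algebraic multiplicities:
  χ_A(x) = (x - 2)*(x + 4)^2

Step 2 — compute geometric multiplicities via the rank-nullity identity g(λ) = n − rank(A − λI):
  rank(A − (-4)·I) = 2, so dim ker(A − (-4)·I) = n − 2 = 1
  rank(A − (2)·I) = 2, so dim ker(A − (2)·I) = n − 2 = 1

Summary:
  λ = -4: algebraic multiplicity = 2, geometric multiplicity = 1
  λ = 2: algebraic multiplicity = 1, geometric multiplicity = 1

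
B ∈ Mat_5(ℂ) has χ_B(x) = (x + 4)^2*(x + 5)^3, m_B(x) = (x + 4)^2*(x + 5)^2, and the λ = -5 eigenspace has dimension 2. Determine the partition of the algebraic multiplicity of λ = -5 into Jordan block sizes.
Block sizes for λ = -5: [2, 1]

Step 1 — from the characteristic polynomial, algebraic multiplicity of λ = -5 is 3. From dim ker(B − (-5)·I) = 2, there are exactly 2 Jordan blocks for λ = -5.
Step 2 — from the minimal polynomial, the factor (x + 5)^2 tells us the largest block for λ = -5 has size 2.
Step 3 — with total size 3, 2 blocks, and largest block 2, the block sizes (in nonincreasing order) are [2, 1].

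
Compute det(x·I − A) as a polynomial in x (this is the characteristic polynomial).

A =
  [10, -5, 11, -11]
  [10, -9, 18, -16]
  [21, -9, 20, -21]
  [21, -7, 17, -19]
x^4 - 2*x^3 - 12*x^2 - 14*x - 5

Expanding det(x·I − A) (e.g. by cofactor expansion or by noting that A is similar to its Jordan form J, which has the same characteristic polynomial as A) gives
  χ_A(x) = x^4 - 2*x^3 - 12*x^2 - 14*x - 5
which factors as (x - 5)*(x + 1)^3. The eigenvalues (with algebraic multiplicities) are λ = -1 with multiplicity 3, λ = 5 with multiplicity 1.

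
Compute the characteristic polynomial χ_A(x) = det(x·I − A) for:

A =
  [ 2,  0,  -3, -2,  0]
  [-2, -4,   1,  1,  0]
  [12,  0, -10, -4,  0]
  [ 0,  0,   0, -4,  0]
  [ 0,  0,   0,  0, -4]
x^5 + 20*x^4 + 160*x^3 + 640*x^2 + 1280*x + 1024

Expanding det(x·I − A) (e.g. by cofactor expansion or by noting that A is similar to its Jordan form J, which has the same characteristic polynomial as A) gives
  χ_A(x) = x^5 + 20*x^4 + 160*x^3 + 640*x^2 + 1280*x + 1024
which factors as (x + 4)^5. The eigenvalues (with algebraic multiplicities) are λ = -4 with multiplicity 5.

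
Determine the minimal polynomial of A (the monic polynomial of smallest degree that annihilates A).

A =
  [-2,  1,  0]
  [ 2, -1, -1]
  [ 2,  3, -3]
x^3 + 6*x^2 + 12*x + 8

The characteristic polynomial is χ_A(x) = (x + 2)^3, so the eigenvalues are known. The minimal polynomial is
  m_A(x) = Π_λ (x − λ)^{k_λ}
where k_λ is the size of the *largest* Jordan block for λ (equivalently, the smallest k with (A − λI)^k v = 0 for every generalised eigenvector v of λ).

  λ = -2: largest Jordan block has size 3, contributing (x + 2)^3

So m_A(x) = (x + 2)^3 = x^3 + 6*x^2 + 12*x + 8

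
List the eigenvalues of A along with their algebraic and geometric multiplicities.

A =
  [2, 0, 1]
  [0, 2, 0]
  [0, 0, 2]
λ = 2: alg = 3, geom = 2

Step 1 — factor the characteristic polynomial to read off the algebraic multiplicities:
  χ_A(x) = (x - 2)^3

Step 2 — compute geometric multiplicities via the rank-nullity identity g(λ) = n − rank(A − λI):
  rank(A − (2)·I) = 1, so dim ker(A − (2)·I) = n − 1 = 2

Summary:
  λ = 2: algebraic multiplicity = 3, geometric multiplicity = 2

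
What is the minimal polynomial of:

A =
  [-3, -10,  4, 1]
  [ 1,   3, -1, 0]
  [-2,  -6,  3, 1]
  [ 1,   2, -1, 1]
x^3 - 3*x^2 + 3*x - 1

The characteristic polynomial is χ_A(x) = (x - 1)^4, so the eigenvalues are known. The minimal polynomial is
  m_A(x) = Π_λ (x − λ)^{k_λ}
where k_λ is the size of the *largest* Jordan block for λ (equivalently, the smallest k with (A − λI)^k v = 0 for every generalised eigenvector v of λ).

  λ = 1: largest Jordan block has size 3, contributing (x − 1)^3

So m_A(x) = (x - 1)^3 = x^3 - 3*x^2 + 3*x - 1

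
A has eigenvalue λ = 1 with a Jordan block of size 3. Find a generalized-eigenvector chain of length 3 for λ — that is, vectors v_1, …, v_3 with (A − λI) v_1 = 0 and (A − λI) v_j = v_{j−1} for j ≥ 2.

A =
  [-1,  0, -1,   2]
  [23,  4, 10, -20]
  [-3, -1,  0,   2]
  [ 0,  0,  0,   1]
A Jordan chain for λ = 1 of length 3:
v_1 = (7, -7, -14, 0)ᵀ
v_2 = (-2, 23, -3, 0)ᵀ
v_3 = (1, 0, 0, 0)ᵀ

Let N = A − (1)·I. We want v_3 with N^3 v_3 = 0 but N^2 v_3 ≠ 0; then v_{j-1} := N · v_j for j = 3, …, 2.

Pick v_3 = (1, 0, 0, 0)ᵀ.
Then v_2 = N · v_3 = (-2, 23, -3, 0)ᵀ.
Then v_1 = N · v_2 = (7, -7, -14, 0)ᵀ.

Sanity check: (A − (1)·I) v_1 = (0, 0, 0, 0)ᵀ = 0. ✓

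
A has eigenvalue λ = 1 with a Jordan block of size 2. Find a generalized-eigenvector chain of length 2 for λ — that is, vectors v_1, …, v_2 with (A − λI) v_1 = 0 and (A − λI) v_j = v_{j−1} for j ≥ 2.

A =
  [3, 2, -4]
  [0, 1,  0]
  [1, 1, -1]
A Jordan chain for λ = 1 of length 2:
v_1 = (2, 0, 1)ᵀ
v_2 = (1, 0, 0)ᵀ

Let N = A − (1)·I. We want v_2 with N^2 v_2 = 0 but N^1 v_2 ≠ 0; then v_{j-1} := N · v_j for j = 2, …, 2.

Pick v_2 = (1, 0, 0)ᵀ.
Then v_1 = N · v_2 = (2, 0, 1)ᵀ.

Sanity check: (A − (1)·I) v_1 = (0, 0, 0)ᵀ = 0. ✓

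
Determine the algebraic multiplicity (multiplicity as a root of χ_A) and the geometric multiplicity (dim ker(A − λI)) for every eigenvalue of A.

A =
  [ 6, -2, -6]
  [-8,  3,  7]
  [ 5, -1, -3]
λ = 2: alg = 3, geom = 1

Step 1 — factor the characteristic polynomial to read off the algebraic multiplicities:
  χ_A(x) = (x - 2)^3

Step 2 — compute geometric multiplicities via the rank-nullity identity g(λ) = n − rank(A − λI):
  rank(A − (2)·I) = 2, so dim ker(A − (2)·I) = n − 2 = 1

Summary:
  λ = 2: algebraic multiplicity = 3, geometric multiplicity = 1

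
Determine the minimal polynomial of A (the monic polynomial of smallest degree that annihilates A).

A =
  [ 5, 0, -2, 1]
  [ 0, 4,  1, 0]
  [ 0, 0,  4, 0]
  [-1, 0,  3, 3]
x^3 - 12*x^2 + 48*x - 64

The characteristic polynomial is χ_A(x) = (x - 4)^4, so the eigenvalues are known. The minimal polynomial is
  m_A(x) = Π_λ (x − λ)^{k_λ}
where k_λ is the size of the *largest* Jordan block for λ (equivalently, the smallest k with (A − λI)^k v = 0 for every generalised eigenvector v of λ).

  λ = 4: largest Jordan block has size 3, contributing (x − 4)^3

So m_A(x) = (x - 4)^3 = x^3 - 12*x^2 + 48*x - 64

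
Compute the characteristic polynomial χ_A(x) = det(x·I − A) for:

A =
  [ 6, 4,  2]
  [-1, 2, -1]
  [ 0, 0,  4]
x^3 - 12*x^2 + 48*x - 64

Expanding det(x·I − A) (e.g. by cofactor expansion or by noting that A is similar to its Jordan form J, which has the same characteristic polynomial as A) gives
  χ_A(x) = x^3 - 12*x^2 + 48*x - 64
which factors as (x - 4)^3. The eigenvalues (with algebraic multiplicities) are λ = 4 with multiplicity 3.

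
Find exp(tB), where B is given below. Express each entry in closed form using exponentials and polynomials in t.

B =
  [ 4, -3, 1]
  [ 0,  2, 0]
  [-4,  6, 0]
e^{tB} =
  [2*t*exp(2*t) + exp(2*t), -3*t*exp(2*t), t*exp(2*t)]
  [0, exp(2*t), 0]
  [-4*t*exp(2*t), 6*t*exp(2*t), -2*t*exp(2*t) + exp(2*t)]

Strategy: write B = P · J · P⁻¹ where J is a Jordan canonical form, so e^{tB} = P · e^{tJ} · P⁻¹, and e^{tJ} can be computed block-by-block.

B has Jordan form
J =
  [2, 1, 0]
  [0, 2, 0]
  [0, 0, 2]
(up to reordering of blocks).

Per-block formulas:
  For a 2×2 Jordan block J_2(2): exp(t · J_2(2)) = e^(2t)·(I + t·N), where N is the 2×2 nilpotent shift.
  For a 1×1 block at λ = 2: exp(t · [2]) = [e^(2t)].

After assembling e^{tJ} and conjugating by P, we get:

e^{tB} =
  [2*t*exp(2*t) + exp(2*t), -3*t*exp(2*t), t*exp(2*t)]
  [0, exp(2*t), 0]
  [-4*t*exp(2*t), 6*t*exp(2*t), -2*t*exp(2*t) + exp(2*t)]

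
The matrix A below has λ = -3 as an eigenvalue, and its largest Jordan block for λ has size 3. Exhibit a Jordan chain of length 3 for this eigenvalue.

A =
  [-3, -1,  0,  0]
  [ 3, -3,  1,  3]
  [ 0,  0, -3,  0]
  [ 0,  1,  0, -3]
A Jordan chain for λ = -3 of length 3:
v_1 = (-3, 0, 0, 3)ᵀ
v_2 = (0, 3, 0, 0)ᵀ
v_3 = (1, 0, 0, 0)ᵀ

Let N = A − (-3)·I. We want v_3 with N^3 v_3 = 0 but N^2 v_3 ≠ 0; then v_{j-1} := N · v_j for j = 3, …, 2.

Pick v_3 = (1, 0, 0, 0)ᵀ.
Then v_2 = N · v_3 = (0, 3, 0, 0)ᵀ.
Then v_1 = N · v_2 = (-3, 0, 0, 3)ᵀ.

Sanity check: (A − (-3)·I) v_1 = (0, 0, 0, 0)ᵀ = 0. ✓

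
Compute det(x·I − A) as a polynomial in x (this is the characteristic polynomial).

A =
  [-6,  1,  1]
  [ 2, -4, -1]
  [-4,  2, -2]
x^3 + 12*x^2 + 48*x + 64

Expanding det(x·I − A) (e.g. by cofactor expansion or by noting that A is similar to its Jordan form J, which has the same characteristic polynomial as A) gives
  χ_A(x) = x^3 + 12*x^2 + 48*x + 64
which factors as (x + 4)^3. The eigenvalues (with algebraic multiplicities) are λ = -4 with multiplicity 3.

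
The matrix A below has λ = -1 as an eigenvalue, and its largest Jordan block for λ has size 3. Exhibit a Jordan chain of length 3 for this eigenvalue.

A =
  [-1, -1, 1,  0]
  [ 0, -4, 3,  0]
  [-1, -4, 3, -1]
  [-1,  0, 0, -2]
A Jordan chain for λ = -1 of length 3:
v_1 = (-1, -3, -3, 1)ᵀ
v_2 = (0, 0, -1, -1)ᵀ
v_3 = (1, 0, 0, 0)ᵀ

Let N = A − (-1)·I. We want v_3 with N^3 v_3 = 0 but N^2 v_3 ≠ 0; then v_{j-1} := N · v_j for j = 3, …, 2.

Pick v_3 = (1, 0, 0, 0)ᵀ.
Then v_2 = N · v_3 = (0, 0, -1, -1)ᵀ.
Then v_1 = N · v_2 = (-1, -3, -3, 1)ᵀ.

Sanity check: (A − (-1)·I) v_1 = (0, 0, 0, 0)ᵀ = 0. ✓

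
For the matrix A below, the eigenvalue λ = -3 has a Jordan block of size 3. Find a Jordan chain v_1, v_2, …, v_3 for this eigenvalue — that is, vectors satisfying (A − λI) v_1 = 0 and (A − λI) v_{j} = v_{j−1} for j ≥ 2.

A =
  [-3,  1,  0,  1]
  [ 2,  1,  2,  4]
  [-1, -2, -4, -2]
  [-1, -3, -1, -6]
A Jordan chain for λ = -3 of length 3:
v_1 = (1, 2, -1, -2)ᵀ
v_2 = (0, 2, -1, -1)ᵀ
v_3 = (1, 0, 0, 0)ᵀ

Let N = A − (-3)·I. We want v_3 with N^3 v_3 = 0 but N^2 v_3 ≠ 0; then v_{j-1} := N · v_j for j = 3, …, 2.

Pick v_3 = (1, 0, 0, 0)ᵀ.
Then v_2 = N · v_3 = (0, 2, -1, -1)ᵀ.
Then v_1 = N · v_2 = (1, 2, -1, -2)ᵀ.

Sanity check: (A − (-3)·I) v_1 = (0, 0, 0, 0)ᵀ = 0. ✓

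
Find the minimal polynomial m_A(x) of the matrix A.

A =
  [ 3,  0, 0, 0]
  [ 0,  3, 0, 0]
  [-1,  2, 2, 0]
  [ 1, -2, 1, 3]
x^2 - 5*x + 6

The characteristic polynomial is χ_A(x) = (x - 3)^3*(x - 2), so the eigenvalues are known. The minimal polynomial is
  m_A(x) = Π_λ (x − λ)^{k_λ}
where k_λ is the size of the *largest* Jordan block for λ (equivalently, the smallest k with (A − λI)^k v = 0 for every generalised eigenvector v of λ).

  λ = 2: largest Jordan block has size 1, contributing (x − 2)
  λ = 3: largest Jordan block has size 1, contributing (x − 3)

So m_A(x) = (x - 3)*(x - 2) = x^2 - 5*x + 6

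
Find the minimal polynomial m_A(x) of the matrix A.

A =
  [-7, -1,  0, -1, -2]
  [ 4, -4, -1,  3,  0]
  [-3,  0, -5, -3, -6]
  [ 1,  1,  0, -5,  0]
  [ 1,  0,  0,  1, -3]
x^4 + 19*x^3 + 135*x^2 + 425*x + 500

The characteristic polynomial is χ_A(x) = (x + 4)*(x + 5)^4, so the eigenvalues are known. The minimal polynomial is
  m_A(x) = Π_λ (x − λ)^{k_λ}
where k_λ is the size of the *largest* Jordan block for λ (equivalently, the smallest k with (A − λI)^k v = 0 for every generalised eigenvector v of λ).

  λ = -5: largest Jordan block has size 3, contributing (x + 5)^3
  λ = -4: largest Jordan block has size 1, contributing (x + 4)

So m_A(x) = (x + 4)*(x + 5)^3 = x^4 + 19*x^3 + 135*x^2 + 425*x + 500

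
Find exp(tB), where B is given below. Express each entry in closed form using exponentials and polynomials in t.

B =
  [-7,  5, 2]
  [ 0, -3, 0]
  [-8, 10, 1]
e^{tB} =
  [-4*t*exp(-3*t) + exp(-3*t), 5*t*exp(-3*t), 2*t*exp(-3*t)]
  [0, exp(-3*t), 0]
  [-8*t*exp(-3*t), 10*t*exp(-3*t), 4*t*exp(-3*t) + exp(-3*t)]

Strategy: write B = P · J · P⁻¹ where J is a Jordan canonical form, so e^{tB} = P · e^{tJ} · P⁻¹, and e^{tJ} can be computed block-by-block.

B has Jordan form
J =
  [-3,  1,  0]
  [ 0, -3,  0]
  [ 0,  0, -3]
(up to reordering of blocks).

Per-block formulas:
  For a 2×2 Jordan block J_2(-3): exp(t · J_2(-3)) = e^(-3t)·(I + t·N), where N is the 2×2 nilpotent shift.
  For a 1×1 block at λ = -3: exp(t · [-3]) = [e^(-3t)].

After assembling e^{tJ} and conjugating by P, we get:

e^{tB} =
  [-4*t*exp(-3*t) + exp(-3*t), 5*t*exp(-3*t), 2*t*exp(-3*t)]
  [0, exp(-3*t), 0]
  [-8*t*exp(-3*t), 10*t*exp(-3*t), 4*t*exp(-3*t) + exp(-3*t)]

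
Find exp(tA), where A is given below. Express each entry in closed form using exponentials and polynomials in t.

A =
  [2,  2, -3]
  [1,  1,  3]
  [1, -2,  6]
e^{tA} =
  [-t*exp(3*t) + exp(3*t), 2*t*exp(3*t), -3*t*exp(3*t)]
  [t*exp(3*t), -2*t*exp(3*t) + exp(3*t), 3*t*exp(3*t)]
  [t*exp(3*t), -2*t*exp(3*t), 3*t*exp(3*t) + exp(3*t)]

Strategy: write A = P · J · P⁻¹ where J is a Jordan canonical form, so e^{tA} = P · e^{tJ} · P⁻¹, and e^{tJ} can be computed block-by-block.

A has Jordan form
J =
  [3, 1, 0]
  [0, 3, 0]
  [0, 0, 3]
(up to reordering of blocks).

Per-block formulas:
  For a 2×2 Jordan block J_2(3): exp(t · J_2(3)) = e^(3t)·(I + t·N), where N is the 2×2 nilpotent shift.
  For a 1×1 block at λ = 3: exp(t · [3]) = [e^(3t)].

After assembling e^{tJ} and conjugating by P, we get:

e^{tA} =
  [-t*exp(3*t) + exp(3*t), 2*t*exp(3*t), -3*t*exp(3*t)]
  [t*exp(3*t), -2*t*exp(3*t) + exp(3*t), 3*t*exp(3*t)]
  [t*exp(3*t), -2*t*exp(3*t), 3*t*exp(3*t) + exp(3*t)]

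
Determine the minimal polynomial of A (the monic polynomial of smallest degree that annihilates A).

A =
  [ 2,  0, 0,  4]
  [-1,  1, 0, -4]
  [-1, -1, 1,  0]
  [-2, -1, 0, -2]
x^4 - 2*x^3 + x^2

The characteristic polynomial is χ_A(x) = x^2*(x - 1)^2, so the eigenvalues are known. The minimal polynomial is
  m_A(x) = Π_λ (x − λ)^{k_λ}
where k_λ is the size of the *largest* Jordan block for λ (equivalently, the smallest k with (A − λI)^k v = 0 for every generalised eigenvector v of λ).

  λ = 0: largest Jordan block has size 2, contributing (x − 0)^2
  λ = 1: largest Jordan block has size 2, contributing (x − 1)^2

So m_A(x) = x^2*(x - 1)^2 = x^4 - 2*x^3 + x^2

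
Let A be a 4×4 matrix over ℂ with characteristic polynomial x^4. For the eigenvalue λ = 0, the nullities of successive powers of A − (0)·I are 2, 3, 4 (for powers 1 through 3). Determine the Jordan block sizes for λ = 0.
Block sizes for λ = 0: [3, 1]

From the dimensions of kernels of powers, the number of Jordan blocks of size at least j is d_j − d_{j−1} where d_j = dim ker(N^j) (with d_0 = 0). Computing the differences gives [2, 1, 1].
The number of blocks of size exactly k is (#blocks of size ≥ k) − (#blocks of size ≥ k + 1), so the partition is: 1 block(s) of size 1, 1 block(s) of size 3.
In nonincreasing order the block sizes are [3, 1].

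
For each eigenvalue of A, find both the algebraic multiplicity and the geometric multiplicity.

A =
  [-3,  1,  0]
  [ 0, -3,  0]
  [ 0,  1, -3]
λ = -3: alg = 3, geom = 2

Step 1 — factor the characteristic polynomial to read off the algebraic multiplicities:
  χ_A(x) = (x + 3)^3

Step 2 — compute geometric multiplicities via the rank-nullity identity g(λ) = n − rank(A − λI):
  rank(A − (-3)·I) = 1, so dim ker(A − (-3)·I) = n − 1 = 2

Summary:
  λ = -3: algebraic multiplicity = 3, geometric multiplicity = 2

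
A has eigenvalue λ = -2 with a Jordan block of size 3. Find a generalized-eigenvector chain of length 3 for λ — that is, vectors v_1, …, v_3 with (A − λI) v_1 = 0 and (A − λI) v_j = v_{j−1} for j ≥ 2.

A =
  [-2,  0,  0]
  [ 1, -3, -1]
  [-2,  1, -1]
A Jordan chain for λ = -2 of length 3:
v_1 = (0, 1, -1)ᵀ
v_2 = (0, 1, -2)ᵀ
v_3 = (1, 0, 0)ᵀ

Let N = A − (-2)·I. We want v_3 with N^3 v_3 = 0 but N^2 v_3 ≠ 0; then v_{j-1} := N · v_j for j = 3, …, 2.

Pick v_3 = (1, 0, 0)ᵀ.
Then v_2 = N · v_3 = (0, 1, -2)ᵀ.
Then v_1 = N · v_2 = (0, 1, -1)ᵀ.

Sanity check: (A − (-2)·I) v_1 = (0, 0, 0)ᵀ = 0. ✓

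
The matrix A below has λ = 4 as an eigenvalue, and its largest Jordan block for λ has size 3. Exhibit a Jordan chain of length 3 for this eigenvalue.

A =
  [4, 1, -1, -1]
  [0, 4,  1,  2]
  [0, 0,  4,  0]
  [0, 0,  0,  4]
A Jordan chain for λ = 4 of length 3:
v_1 = (1, 0, 0, 0)ᵀ
v_2 = (-1, 1, 0, 0)ᵀ
v_3 = (0, 0, 1, 0)ᵀ

Let N = A − (4)·I. We want v_3 with N^3 v_3 = 0 but N^2 v_3 ≠ 0; then v_{j-1} := N · v_j for j = 3, …, 2.

Pick v_3 = (0, 0, 1, 0)ᵀ.
Then v_2 = N · v_3 = (-1, 1, 0, 0)ᵀ.
Then v_1 = N · v_2 = (1, 0, 0, 0)ᵀ.

Sanity check: (A − (4)·I) v_1 = (0, 0, 0, 0)ᵀ = 0. ✓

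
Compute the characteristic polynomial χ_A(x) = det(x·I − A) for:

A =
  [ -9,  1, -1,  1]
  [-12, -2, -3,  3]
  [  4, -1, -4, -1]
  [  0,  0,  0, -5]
x^4 + 20*x^3 + 150*x^2 + 500*x + 625

Expanding det(x·I − A) (e.g. by cofactor expansion or by noting that A is similar to its Jordan form J, which has the same characteristic polynomial as A) gives
  χ_A(x) = x^4 + 20*x^3 + 150*x^2 + 500*x + 625
which factors as (x + 5)^4. The eigenvalues (with algebraic multiplicities) are λ = -5 with multiplicity 4.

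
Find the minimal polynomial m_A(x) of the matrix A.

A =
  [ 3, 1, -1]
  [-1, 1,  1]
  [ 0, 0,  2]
x^2 - 4*x + 4

The characteristic polynomial is χ_A(x) = (x - 2)^3, so the eigenvalues are known. The minimal polynomial is
  m_A(x) = Π_λ (x − λ)^{k_λ}
where k_λ is the size of the *largest* Jordan block for λ (equivalently, the smallest k with (A − λI)^k v = 0 for every generalised eigenvector v of λ).

  λ = 2: largest Jordan block has size 2, contributing (x − 2)^2

So m_A(x) = (x - 2)^2 = x^2 - 4*x + 4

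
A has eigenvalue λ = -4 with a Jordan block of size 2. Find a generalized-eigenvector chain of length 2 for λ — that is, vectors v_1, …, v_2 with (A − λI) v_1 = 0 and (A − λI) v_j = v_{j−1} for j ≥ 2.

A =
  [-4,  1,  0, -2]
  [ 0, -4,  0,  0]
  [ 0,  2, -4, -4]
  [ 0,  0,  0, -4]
A Jordan chain for λ = -4 of length 2:
v_1 = (1, 0, 2, 0)ᵀ
v_2 = (0, 1, 0, 0)ᵀ

Let N = A − (-4)·I. We want v_2 with N^2 v_2 = 0 but N^1 v_2 ≠ 0; then v_{j-1} := N · v_j for j = 2, …, 2.

Pick v_2 = (0, 1, 0, 0)ᵀ.
Then v_1 = N · v_2 = (1, 0, 2, 0)ᵀ.

Sanity check: (A − (-4)·I) v_1 = (0, 0, 0, 0)ᵀ = 0. ✓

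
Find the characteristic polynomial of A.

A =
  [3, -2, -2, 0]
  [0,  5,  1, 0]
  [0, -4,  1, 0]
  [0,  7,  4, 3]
x^4 - 12*x^3 + 54*x^2 - 108*x + 81

Expanding det(x·I − A) (e.g. by cofactor expansion or by noting that A is similar to its Jordan form J, which has the same characteristic polynomial as A) gives
  χ_A(x) = x^4 - 12*x^3 + 54*x^2 - 108*x + 81
which factors as (x - 3)^4. The eigenvalues (with algebraic multiplicities) are λ = 3 with multiplicity 4.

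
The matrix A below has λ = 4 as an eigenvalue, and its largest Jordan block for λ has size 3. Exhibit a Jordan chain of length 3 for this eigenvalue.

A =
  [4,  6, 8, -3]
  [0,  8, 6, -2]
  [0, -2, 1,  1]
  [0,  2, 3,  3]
A Jordan chain for λ = 4 of length 3:
v_1 = (2, 0, 0, 0)ᵀ
v_2 = (6, 4, -2, 2)ᵀ
v_3 = (0, 1, 0, 0)ᵀ

Let N = A − (4)·I. We want v_3 with N^3 v_3 = 0 but N^2 v_3 ≠ 0; then v_{j-1} := N · v_j for j = 3, …, 2.

Pick v_3 = (0, 1, 0, 0)ᵀ.
Then v_2 = N · v_3 = (6, 4, -2, 2)ᵀ.
Then v_1 = N · v_2 = (2, 0, 0, 0)ᵀ.

Sanity check: (A − (4)·I) v_1 = (0, 0, 0, 0)ᵀ = 0. ✓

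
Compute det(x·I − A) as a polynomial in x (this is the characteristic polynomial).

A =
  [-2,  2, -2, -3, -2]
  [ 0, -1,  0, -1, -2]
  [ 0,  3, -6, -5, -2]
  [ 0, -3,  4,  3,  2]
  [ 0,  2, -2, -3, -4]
x^5 + 10*x^4 + 40*x^3 + 80*x^2 + 80*x + 32

Expanding det(x·I − A) (e.g. by cofactor expansion or by noting that A is similar to its Jordan form J, which has the same characteristic polynomial as A) gives
  χ_A(x) = x^5 + 10*x^4 + 40*x^3 + 80*x^2 + 80*x + 32
which factors as (x + 2)^5. The eigenvalues (with algebraic multiplicities) are λ = -2 with multiplicity 5.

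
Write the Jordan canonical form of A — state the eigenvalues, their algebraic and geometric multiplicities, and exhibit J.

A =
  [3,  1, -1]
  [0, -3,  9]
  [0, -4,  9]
J_3(3)

The characteristic polynomial is
  det(x·I − A) = x^3 - 9*x^2 + 27*x - 27 = (x - 3)^3

Eigenvalues and multiplicities (the geometric multiplicity of λ is n − rank(A − λI), which equals the number of Jordan blocks for λ):
  λ = 3: algebraic multiplicity = 3, geometric multiplicity = 1

Determining the block sizes for each eigenvalue:
  λ = 3: one block (gm = 1), so the single block has size am = 3 → block sizes [3]

Assembling the blocks gives a Jordan form
J =
  [3, 1, 0]
  [0, 3, 1]
  [0, 0, 3]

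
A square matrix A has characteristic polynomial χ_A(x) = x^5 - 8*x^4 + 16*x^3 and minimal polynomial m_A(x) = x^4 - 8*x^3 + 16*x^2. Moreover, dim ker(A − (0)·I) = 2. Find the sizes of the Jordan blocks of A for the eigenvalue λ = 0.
Block sizes for λ = 0: [2, 1]

Step 1 — from the characteristic polynomial, algebraic multiplicity of λ = 0 is 3. From dim ker(A − (0)·I) = 2, there are exactly 2 Jordan blocks for λ = 0.
Step 2 — from the minimal polynomial, the factor (x − 0)^2 tells us the largest block for λ = 0 has size 2.
Step 3 — with total size 3, 2 blocks, and largest block 2, the block sizes (in nonincreasing order) are [2, 1].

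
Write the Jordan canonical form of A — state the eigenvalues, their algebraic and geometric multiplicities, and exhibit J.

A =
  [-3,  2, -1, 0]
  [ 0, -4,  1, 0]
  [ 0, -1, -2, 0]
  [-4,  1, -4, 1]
J_3(-3) ⊕ J_1(1)

The characteristic polynomial is
  det(x·I − A) = x^4 + 8*x^3 + 18*x^2 - 27 = (x - 1)*(x + 3)^3

Eigenvalues and multiplicities (the geometric multiplicity of λ is n − rank(A − λI), which equals the number of Jordan blocks for λ):
  λ = -3: algebraic multiplicity = 3, geometric multiplicity = 1
  λ = 1: algebraic multiplicity = 1, geometric multiplicity = 1

Determining the block sizes for each eigenvalue:
  λ = -3: one block (gm = 1), so the single block has size am = 3 → block sizes [3]
  λ = 1: one block (gm = 1), so the single block has size am = 1 → block sizes [1]

Assembling the blocks gives a Jordan form
J =
  [-3,  1,  0, 0]
  [ 0, -3,  1, 0]
  [ 0,  0, -3, 0]
  [ 0,  0,  0, 1]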